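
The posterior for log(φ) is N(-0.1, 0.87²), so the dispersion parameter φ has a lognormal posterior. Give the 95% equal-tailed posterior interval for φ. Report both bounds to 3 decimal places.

On the log scale the 95% interval is -0.1 ± 1.960 × 0.87 = [-1.8052, 1.6052].
Exponentiate: [e^-1.8052, e^1.6052] = [0.164, 4.979].

[0.164, 4.979]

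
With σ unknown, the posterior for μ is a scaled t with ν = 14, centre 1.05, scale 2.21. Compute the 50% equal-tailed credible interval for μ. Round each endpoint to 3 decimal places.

[-0.480, 2.580]

The t_14 distribution is symmetric; the 50% interval is 1.05 ± t·2.21 with t_{0.75,14} = 0.692.
Half-width: 0.692 × 2.21 = 1.530.
1.05 − 1.530 = -0.480; 1.05 + 1.530 = 2.580.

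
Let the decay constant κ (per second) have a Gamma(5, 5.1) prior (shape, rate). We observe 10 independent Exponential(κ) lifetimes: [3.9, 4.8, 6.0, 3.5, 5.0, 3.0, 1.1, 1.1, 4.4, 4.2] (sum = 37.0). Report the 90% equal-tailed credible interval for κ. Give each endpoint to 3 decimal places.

Posterior: Gamma(5+10, 5.1+37.0) = Gamma(15, 42.1) (shape, rate).
Equal-tailed 90% interval: Gamma(15, 42.1) quantiles at 0.05 and 0.95.
Posterior mean ≈ 0.356, SD ≈ 0.092; a Normal approximation gives roughly [0.205, 0.508].
Exact: lower = 0.220; upper = 0.520.

[0.220, 0.520]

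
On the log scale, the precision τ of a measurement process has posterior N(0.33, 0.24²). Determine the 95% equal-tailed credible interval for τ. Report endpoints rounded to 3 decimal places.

On the log scale the 95% interval is 0.33 ± 1.960 × 0.24 = [-0.1404, 0.8004].
Exponentiate: [e^-0.1404, e^0.8004] = [0.869, 2.226].

[0.869, 2.226]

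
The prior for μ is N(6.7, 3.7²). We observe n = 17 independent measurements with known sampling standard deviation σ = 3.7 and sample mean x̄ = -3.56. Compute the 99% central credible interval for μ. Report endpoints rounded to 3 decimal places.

Posterior precision = 1/3.7² + 17/3.7² = 0.0730 + 1.2418 = 1.3148, so posterior SD = 0.8721.
Posterior mean = (6.7/3.7² + 17·-3.56/3.7²) / 1.3148 = -2.9900.
Interval: -2.9900 ± 2.576 × 0.8721 → [-5.236, -0.744].

[-5.236, -0.744]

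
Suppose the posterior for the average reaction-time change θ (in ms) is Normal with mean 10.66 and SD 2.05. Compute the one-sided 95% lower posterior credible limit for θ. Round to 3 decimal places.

Need L with P(θ ≥ L) = 0.95: L = 10.66 − z_{0.05}·2.05.
z = 1.645; L = 10.66 − 1.645 × 2.05 = 7.288.

7.288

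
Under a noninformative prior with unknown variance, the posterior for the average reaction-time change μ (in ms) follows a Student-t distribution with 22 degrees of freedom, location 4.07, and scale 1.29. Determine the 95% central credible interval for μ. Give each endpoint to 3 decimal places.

The t_22 distribution is symmetric; the 95% interval is 4.07 ± t·1.29 with t_{0.975,22} = 2.074.
Half-width: 2.074 × 1.29 = 2.675.
4.07 − 2.675 = 1.395; 4.07 + 2.675 = 6.745.

[1.395, 6.745]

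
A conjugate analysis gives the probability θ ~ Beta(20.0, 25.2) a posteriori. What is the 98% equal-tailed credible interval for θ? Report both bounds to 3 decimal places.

Posterior: Beta(20.0, 25.2).
Equal-tailed 98% interval: the 0.01 and 0.99 quantiles of Beta(20.0, 25.2).
Posterior mean ≈ 0.442, SD ≈ 0.073; a Normal approximation gives roughly [0.272, 0.612].
Exact: F⁻¹(0.01) = 0.278; F⁻¹(0.99) = 0.614.

[0.278, 0.614]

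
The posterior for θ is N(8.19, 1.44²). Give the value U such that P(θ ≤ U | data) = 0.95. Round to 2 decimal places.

10.56

Need U with P(θ ≤ U) = 0.95: U = 8.19 + z_{0.05}·1.44.
z = 1.645; U = 8.19 + 1.645 × 1.44 = 10.56.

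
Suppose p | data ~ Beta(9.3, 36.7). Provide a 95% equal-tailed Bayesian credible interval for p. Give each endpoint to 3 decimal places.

[0.101, 0.328]

Posterior: Beta(9.3, 36.7).
Equal-tailed 95% interval: the 0.025 and 0.975 quantiles of Beta(9.3, 36.7).
Posterior mean ≈ 0.202, SD ≈ 0.059; a Normal approximation gives roughly [0.087, 0.317].
Exact: F⁻¹(0.025) = 0.101; F⁻¹(0.975) = 0.328.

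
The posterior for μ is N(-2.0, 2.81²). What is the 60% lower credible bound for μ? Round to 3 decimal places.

Need L with P(μ ≥ L) = 0.60: L = -2.0 − z_{0.4}·2.81.
z = 0.253; L = -2.0 − 0.253 × 2.81 = -2.712.

-2.712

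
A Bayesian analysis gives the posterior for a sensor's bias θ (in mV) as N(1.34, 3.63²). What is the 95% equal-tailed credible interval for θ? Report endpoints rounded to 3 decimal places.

[-5.775, 8.455]

The posterior is symmetric, so the 95% equal-tailed interval is θ = 1.34 ± z·3.63 with z = 1.960.
Half-width: 1.960 × 3.63 = 7.115.
1.34 − 7.115 = -5.775; 1.34 + 7.115 = 8.455.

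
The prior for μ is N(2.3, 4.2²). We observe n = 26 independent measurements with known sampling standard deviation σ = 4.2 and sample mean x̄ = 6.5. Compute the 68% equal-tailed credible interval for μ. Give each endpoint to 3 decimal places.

Posterior precision = 1/4.2² + 26/4.2² = 0.0567 + 1.4739 = 1.5306, so posterior SD = 0.8083.
Posterior mean = (2.3/4.2² + 26·6.5/4.2²) / 1.5306 = 6.3444.
Interval: 6.3444 ± 0.994 × 0.8083 → [5.541, 7.148].

[5.541, 7.148]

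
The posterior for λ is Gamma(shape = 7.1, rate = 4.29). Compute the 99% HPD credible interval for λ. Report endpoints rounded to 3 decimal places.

The posterior is unimodal and skewed, so the HPD interval has equal density at both endpoints and is the shortest 99% interval.
Solving f(0.395) = f(3.494) with F(3.494) − F(0.395) = 0.99 gives [0.395, 3.494].
For comparison, the equal-tailed interval is [0.487, 3.685]; the HPD is narrower and shifted toward the mode.

[0.395, 3.494]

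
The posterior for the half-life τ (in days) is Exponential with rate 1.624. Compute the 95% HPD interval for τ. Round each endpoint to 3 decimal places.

[0.000, 1.845]

The exponential density is strictly decreasing on [0, ∞), so the HPD interval is anchored at 0: [0, q] with P(τ ≤ q) = 0.95.
q = −ln(1 − 0.95) / 1.624 = 2.9957 / 1.624 = 1.845.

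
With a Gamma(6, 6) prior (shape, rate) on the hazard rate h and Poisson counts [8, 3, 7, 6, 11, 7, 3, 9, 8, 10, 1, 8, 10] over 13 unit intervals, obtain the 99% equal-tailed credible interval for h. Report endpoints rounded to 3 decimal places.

Posterior: Gamma(6+91, 6+13) = Gamma(97, 19) (shape, rate).
Equal-tailed 99% interval: Gamma(97, 19) quantiles at 0.005 and 0.995.
Posterior mean ≈ 5.105, SD ≈ 0.518; a Normal approximation gives roughly [3.770, 6.440].
Exact: lower = 3.869; upper = 6.539.

[3.869, 6.539]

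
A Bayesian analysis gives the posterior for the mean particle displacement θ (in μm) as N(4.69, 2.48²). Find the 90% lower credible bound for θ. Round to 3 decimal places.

1.512

Need L with P(θ ≥ L) = 0.90: L = 4.69 − z_{0.1}·2.48.
z = 1.282; L = 4.69 − 1.282 × 2.48 = 1.512.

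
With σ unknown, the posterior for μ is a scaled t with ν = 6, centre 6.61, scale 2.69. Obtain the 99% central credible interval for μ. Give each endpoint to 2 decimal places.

[-3.36, 16.58]

The t_6 distribution is symmetric; the 99% interval is 6.61 ± t·2.69 with t_{0.995,6} = 3.707.
Half-width: 3.707 × 2.69 = 9.97.
6.61 − 9.97 = -3.36; 6.61 + 9.97 = 16.58.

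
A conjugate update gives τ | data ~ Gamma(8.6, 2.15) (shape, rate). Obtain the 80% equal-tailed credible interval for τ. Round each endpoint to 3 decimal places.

[2.382, 5.817]

Posterior: Gamma(shape 8.6, rate 2.15).
Equal-tailed 80% interval: Gamma(8.6, 2.15) quantiles at 0.1 and 0.9.
Posterior mean ≈ 4.000, SD ≈ 1.364; a Normal approximation gives roughly [2.252, 5.748].
Exact: lower = 2.382; upper = 5.817.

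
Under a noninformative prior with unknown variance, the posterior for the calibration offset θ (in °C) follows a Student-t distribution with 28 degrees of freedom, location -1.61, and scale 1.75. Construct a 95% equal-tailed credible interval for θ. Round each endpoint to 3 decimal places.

The t_28 distribution is symmetric; the 95% interval is -1.61 ± t·1.75 with t_{0.975,28} = 2.048.
Half-width: 2.048 × 1.75 = 3.585.
-1.61 − 3.585 = -5.195; -1.61 + 3.585 = 1.975.

[-5.195, 1.975]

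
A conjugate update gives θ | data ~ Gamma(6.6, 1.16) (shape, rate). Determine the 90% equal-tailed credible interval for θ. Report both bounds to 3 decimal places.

Posterior: Gamma(shape 6.6, rate 1.16).
Equal-tailed 90% interval: Gamma(6.6, 1.16) quantiles at 0.05 and 0.95.
Posterior mean ≈ 5.690, SD ≈ 2.215; a Normal approximation gives roughly [2.047, 9.333].
Exact: lower = 2.598; upper = 9.753.

[2.598, 9.753]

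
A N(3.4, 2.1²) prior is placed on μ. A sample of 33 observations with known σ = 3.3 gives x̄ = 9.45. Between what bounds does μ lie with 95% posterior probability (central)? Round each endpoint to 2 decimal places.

[7.94, 10.11]

Posterior precision = 1/2.1² + 33/3.3² = 0.2268 + 3.0303 = 3.2571, so posterior SD = 0.5541.
Posterior mean = (3.4/2.1² + 33·9.45/3.3²) / 3.2571 = 9.0288.
Interval: 9.0288 ± 1.960 × 0.5541 → [7.94, 10.11].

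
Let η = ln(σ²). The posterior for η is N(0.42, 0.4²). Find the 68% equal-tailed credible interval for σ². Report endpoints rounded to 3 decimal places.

On the log scale the 68% interval is 0.42 ± 0.994 × 0.4 = [0.0222, 0.8178].
Exponentiate: [e^0.0222, e^0.8178] = [1.022, 2.265].

[1.022, 2.265]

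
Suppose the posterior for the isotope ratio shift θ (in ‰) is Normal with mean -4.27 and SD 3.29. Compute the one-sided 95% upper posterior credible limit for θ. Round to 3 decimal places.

Need U with P(θ ≤ U) = 0.95: U = -4.27 + z_{0.05}·3.29.
z = 1.645; U = -4.27 + 1.645 × 3.29 = 1.142.

1.142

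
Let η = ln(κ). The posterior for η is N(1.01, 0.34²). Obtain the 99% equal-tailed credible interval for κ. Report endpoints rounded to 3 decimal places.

On the log scale the 99% interval is 1.01 ± 2.576 × 0.34 = [0.1342, 1.8858].
Exponentiate: [e^0.1342, e^1.8858] = [1.144, 6.592].

[1.144, 6.592]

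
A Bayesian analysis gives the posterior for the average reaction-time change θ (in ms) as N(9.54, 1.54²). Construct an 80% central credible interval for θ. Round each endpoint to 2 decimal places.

[7.57, 11.51]

The posterior is symmetric, so the 80% equal-tailed interval is θ = 9.54 ± z·1.54 with z = 1.282.
Half-width: 1.282 × 1.54 = 1.97.
9.54 − 1.97 = 7.57; 9.54 + 1.97 = 11.51.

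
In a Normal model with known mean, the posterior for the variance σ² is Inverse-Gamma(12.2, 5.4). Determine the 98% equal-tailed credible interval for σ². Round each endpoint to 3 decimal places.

[0.248, 0.971]

Inverse-Gamma(12.2, 5.4) quantiles: F⁻¹(0.01) and F⁻¹(0.99).
Equivalently, 1/σ² ~ Gamma(12.2, rate = 5.4); invert its 0.99 and 0.01 quantiles.
Posterior mean ≈ 0.482, SD ≈ 0.151; a Normal approximation gives roughly [0.131, 0.833].
Exact: lower = 0.248; upper = 0.971.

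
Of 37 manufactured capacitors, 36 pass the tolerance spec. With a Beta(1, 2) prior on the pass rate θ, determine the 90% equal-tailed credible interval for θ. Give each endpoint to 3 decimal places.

[0.847, 0.979]

Posterior: Beta(1+36, 2+1) = Beta(37, 3).
Equal-tailed 90% interval: the 0.05 and 0.95 quantiles of Beta(37, 3).
Posterior mean ≈ 0.925, SD ≈ 0.041; a Normal approximation gives roughly [0.857, 0.993].
Exact: F⁻¹(0.05) = 0.847; F⁻¹(0.95) = 0.979.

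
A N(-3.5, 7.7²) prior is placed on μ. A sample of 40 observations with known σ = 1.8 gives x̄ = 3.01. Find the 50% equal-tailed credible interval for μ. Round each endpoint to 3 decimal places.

[2.809, 3.193]

Posterior precision = 1/7.7² + 40/1.8² = 0.0169 + 12.3457 = 12.3625, so posterior SD = 0.2844.
Posterior mean = (-3.5/7.7² + 40·3.01/1.8²) / 12.3625 = 3.0011.
Interval: 3.0011 ± 0.674 × 0.2844 → [2.809, 3.193].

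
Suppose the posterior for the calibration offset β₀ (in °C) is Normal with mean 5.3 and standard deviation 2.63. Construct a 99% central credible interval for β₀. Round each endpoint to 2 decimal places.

The posterior is symmetric, so the 99% equal-tailed interval is β₀ = 5.3 ± z·2.63 with z = 2.576.
Half-width: 2.576 × 2.63 = 6.77.
5.3 − 6.77 = -1.47; 5.3 + 6.77 = 12.07.

[-1.47, 12.07]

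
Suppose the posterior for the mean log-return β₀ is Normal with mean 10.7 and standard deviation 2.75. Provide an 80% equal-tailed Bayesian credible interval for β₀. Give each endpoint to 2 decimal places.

The posterior is symmetric, so the 80% equal-tailed interval is β₀ = 10.7 ± z·2.75 with z = 1.282.
Half-width: 1.282 × 2.75 = 3.52.
10.7 − 3.52 = 7.18; 10.7 + 3.52 = 14.22.

[7.18, 14.22]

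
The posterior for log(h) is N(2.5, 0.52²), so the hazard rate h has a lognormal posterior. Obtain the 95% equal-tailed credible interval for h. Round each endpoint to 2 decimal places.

On the log scale the 95% interval is 2.5 ± 1.960 × 0.52 = [1.4808, 3.5192].
Exponentiate: [e^1.4808, e^3.5192] = [4.40, 33.76].

[4.40, 33.76]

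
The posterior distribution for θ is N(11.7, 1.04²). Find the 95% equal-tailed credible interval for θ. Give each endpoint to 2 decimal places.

[9.66, 13.74]

The posterior is symmetric, so the 95% equal-tailed interval is θ = 11.7 ± z·1.04 with z = 1.960.
Half-width: 1.960 × 1.04 = 2.04.
11.7 − 2.04 = 9.66; 11.7 + 2.04 = 13.74.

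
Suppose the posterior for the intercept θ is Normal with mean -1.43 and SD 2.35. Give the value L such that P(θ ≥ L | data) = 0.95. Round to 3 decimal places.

-5.295

Need L with P(θ ≥ L) = 0.95: L = -1.43 − z_{0.05}·2.35.
z = 1.645; L = -1.43 − 1.645 × 2.35 = -5.295.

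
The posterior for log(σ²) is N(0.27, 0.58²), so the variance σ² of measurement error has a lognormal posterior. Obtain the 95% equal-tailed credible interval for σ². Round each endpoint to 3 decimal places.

On the log scale the 95% interval is 0.27 ± 1.960 × 0.58 = [-0.8668, 1.4068].
Exponentiate: [e^-0.8668, e^1.4068] = [0.420, 4.083].

[0.420, 4.083]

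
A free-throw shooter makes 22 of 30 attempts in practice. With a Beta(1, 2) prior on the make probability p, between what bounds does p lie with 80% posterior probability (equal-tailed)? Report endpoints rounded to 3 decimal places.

Posterior: Beta(1+22, 2+8) = Beta(23, 10).
Equal-tailed 80% interval: the 0.1 and 0.9 quantiles of Beta(23, 10).
Posterior mean ≈ 0.697, SD ≈ 0.079; a Normal approximation gives roughly [0.596, 0.798].
Exact: F⁻¹(0.1) = 0.593; F⁻¹(0.9) = 0.796.

[0.593, 0.796]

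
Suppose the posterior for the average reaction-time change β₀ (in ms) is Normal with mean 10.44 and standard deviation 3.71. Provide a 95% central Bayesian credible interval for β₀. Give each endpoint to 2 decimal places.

[3.17, 17.71]

The posterior is symmetric, so the 95% equal-tailed interval is β₀ = 10.44 ± z·3.71 with z = 1.960.
Half-width: 1.960 × 3.71 = 7.27.
10.44 − 7.27 = 3.17; 10.44 + 7.27 = 17.71.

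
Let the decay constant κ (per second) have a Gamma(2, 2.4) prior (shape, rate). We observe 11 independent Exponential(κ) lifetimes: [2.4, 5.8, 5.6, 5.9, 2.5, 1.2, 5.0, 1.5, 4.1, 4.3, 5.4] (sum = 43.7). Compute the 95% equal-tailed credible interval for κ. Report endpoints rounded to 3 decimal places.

[0.150, 0.455]

Posterior: Gamma(2+11, 2.4+43.7) = Gamma(13, 46.1) (shape, rate).
Equal-tailed 95% interval: Gamma(13, 46.1) quantiles at 0.025 and 0.975.
Posterior mean ≈ 0.282, SD ≈ 0.078; a Normal approximation gives roughly [0.129, 0.435].
Exact: lower = 0.150; upper = 0.455.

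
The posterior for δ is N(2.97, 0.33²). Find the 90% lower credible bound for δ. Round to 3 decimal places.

2.547

Need L with P(δ ≥ L) = 0.90: L = 2.97 − z_{0.1}·0.33.
z = 1.282; L = 2.97 − 1.282 × 0.33 = 2.547.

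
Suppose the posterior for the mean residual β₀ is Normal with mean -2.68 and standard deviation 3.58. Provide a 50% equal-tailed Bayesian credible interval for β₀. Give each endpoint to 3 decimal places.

The posterior is symmetric, so the 50% equal-tailed interval is β₀ = -2.68 ± z·3.58 with z = 0.674.
Half-width: 0.674 × 3.58 = 2.415.
-2.68 − 2.415 = -5.095; -2.68 + 2.415 = -0.265.

[-5.095, -0.265]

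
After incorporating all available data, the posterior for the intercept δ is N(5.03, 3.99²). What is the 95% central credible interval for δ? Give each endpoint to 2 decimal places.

The posterior is symmetric, so the 95% equal-tailed interval is δ = 5.03 ± z·3.99 with z = 1.960.
Half-width: 1.960 × 3.99 = 7.82.
5.03 − 7.82 = -2.79; 5.03 + 7.82 = 12.85.

[-2.79, 12.85]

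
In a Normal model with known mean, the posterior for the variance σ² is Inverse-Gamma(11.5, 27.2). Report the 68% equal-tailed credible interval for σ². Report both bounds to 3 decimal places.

[1.835, 3.328]

Inverse-Gamma(11.5, 27.2) quantiles: F⁻¹(0.16) and F⁻¹(0.84).
Equivalently, 1/σ² ~ Gamma(11.5, rate = 27.2); invert its 0.84 and 0.16 quantiles.
Posterior mean ≈ 2.590, SD ≈ 0.840; a Normal approximation gives roughly [1.755, 3.426].
Exact: lower = 1.835; upper = 3.328.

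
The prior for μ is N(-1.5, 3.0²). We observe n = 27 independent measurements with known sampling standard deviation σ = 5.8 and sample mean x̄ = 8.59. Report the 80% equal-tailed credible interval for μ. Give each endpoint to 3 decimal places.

[6.022, 8.704]

Posterior precision = 1/3.0² + 27/5.8² = 0.1111 + 0.8026 = 0.9137, so posterior SD = 1.0461.
Posterior mean = (-1.5/3.0² + 27·8.59/5.8²) / 0.9137 = 7.3630.
Interval: 7.3630 ± 1.282 × 1.0461 → [6.022, 8.704].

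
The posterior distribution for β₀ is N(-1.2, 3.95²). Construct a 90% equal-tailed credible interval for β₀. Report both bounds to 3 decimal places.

The posterior is symmetric, so the 90% equal-tailed interval is β₀ = -1.2 ± z·3.95 with z = 1.645.
Half-width: 1.645 × 3.95 = 6.497.
-1.2 − 6.497 = -7.697; -1.2 + 6.497 = 5.297.

[-7.697, 5.297]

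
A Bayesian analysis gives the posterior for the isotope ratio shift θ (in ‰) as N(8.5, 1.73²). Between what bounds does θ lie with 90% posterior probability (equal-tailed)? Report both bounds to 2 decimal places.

The posterior is symmetric, so the 90% equal-tailed interval is θ = 8.5 ± z·1.73 with z = 1.645.
Half-width: 1.645 × 1.73 = 2.85.
8.5 − 2.85 = 5.65; 8.5 + 2.85 = 11.35.

[5.65, 11.35]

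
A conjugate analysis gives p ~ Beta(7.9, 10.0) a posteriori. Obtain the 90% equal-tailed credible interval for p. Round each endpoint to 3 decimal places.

Posterior: Beta(7.9, 10.0).
Equal-tailed 90% interval: the 0.05 and 0.95 quantiles of Beta(7.9, 10.0).
Posterior mean ≈ 0.441, SD ≈ 0.114; a Normal approximation gives roughly [0.253, 0.629].
Exact: F⁻¹(0.05) = 0.257; F⁻¹(0.95) = 0.633.

[0.257, 0.633]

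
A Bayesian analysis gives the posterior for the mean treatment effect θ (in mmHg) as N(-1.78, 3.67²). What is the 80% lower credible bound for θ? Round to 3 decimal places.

-4.869

Need L with P(θ ≥ L) = 0.80: L = -1.78 − z_{0.2}·3.67.
z = 0.842; L = -1.78 − 0.842 × 3.67 = -4.869.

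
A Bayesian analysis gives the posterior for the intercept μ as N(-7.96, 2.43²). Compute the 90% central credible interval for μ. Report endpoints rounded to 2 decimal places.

The posterior is symmetric, so the 90% equal-tailed interval is μ = -7.96 ± z·2.43 with z = 1.645.
Half-width: 1.645 × 2.43 = 4.00.
-7.96 − 4.00 = -11.96; -7.96 + 4.00 = -3.96.

[-11.96, -3.96]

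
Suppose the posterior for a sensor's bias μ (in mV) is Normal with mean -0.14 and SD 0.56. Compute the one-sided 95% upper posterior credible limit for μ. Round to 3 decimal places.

0.781

Need U with P(μ ≤ U) = 0.95: U = -0.14 + z_{0.05}·0.56.
z = 1.645; U = -0.14 + 1.645 × 0.56 = 0.781.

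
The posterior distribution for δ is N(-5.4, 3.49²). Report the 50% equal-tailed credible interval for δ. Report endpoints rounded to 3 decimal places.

[-7.754, -3.046]

The posterior is symmetric, so the 50% equal-tailed interval is δ = -5.4 ± z·3.49 with z = 0.674.
Half-width: 0.674 × 3.49 = 2.354.
-5.4 − 2.354 = -7.754; -5.4 + 2.354 = -3.046.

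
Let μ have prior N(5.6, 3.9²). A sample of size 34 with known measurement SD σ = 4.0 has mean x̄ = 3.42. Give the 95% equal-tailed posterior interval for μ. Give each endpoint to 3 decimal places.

[2.161, 4.810]

Posterior precision = 1/3.9² + 34/4.0² = 0.0657 + 2.1250 = 2.1907, so posterior SD = 0.6756.
Posterior mean = (5.6/3.9² + 34·3.42/4.0²) / 2.1907 = 3.4854.
Interval: 3.4854 ± 1.960 × 0.6756 → [2.161, 4.810].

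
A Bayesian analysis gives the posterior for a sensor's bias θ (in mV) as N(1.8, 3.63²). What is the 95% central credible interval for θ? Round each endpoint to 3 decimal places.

[-5.315, 8.915]

The posterior is symmetric, so the 95% equal-tailed interval is θ = 1.8 ± z·3.63 with z = 1.960.
Half-width: 1.960 × 3.63 = 7.115.
1.8 − 7.115 = -5.315; 1.8 + 7.115 = 8.915.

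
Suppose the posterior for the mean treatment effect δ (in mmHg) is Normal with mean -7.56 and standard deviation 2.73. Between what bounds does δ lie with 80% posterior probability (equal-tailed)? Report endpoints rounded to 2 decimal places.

[-11.06, -4.06]

The posterior is symmetric, so the 80% equal-tailed interval is δ = -7.56 ± z·2.73 with z = 1.282.
Half-width: 1.282 × 2.73 = 3.50.
-7.56 − 3.50 = -11.06; -7.56 + 3.50 = -4.06.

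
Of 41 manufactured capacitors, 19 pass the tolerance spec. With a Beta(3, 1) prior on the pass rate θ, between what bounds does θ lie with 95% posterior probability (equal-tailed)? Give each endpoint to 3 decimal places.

[0.346, 0.633]

Posterior: Beta(3+19, 1+22) = Beta(22, 23).
Equal-tailed 95% interval: the 0.025 and 0.975 quantiles of Beta(22, 23).
Posterior mean ≈ 0.489, SD ≈ 0.074; a Normal approximation gives roughly [0.344, 0.633].
Exact: F⁻¹(0.025) = 0.346; F⁻¹(0.975) = 0.633.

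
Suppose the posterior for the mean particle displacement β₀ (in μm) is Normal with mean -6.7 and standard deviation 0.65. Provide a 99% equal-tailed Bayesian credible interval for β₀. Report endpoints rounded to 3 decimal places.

[-8.374, -5.026]

The posterior is symmetric, so the 99% equal-tailed interval is β₀ = -6.7 ± z·0.65 with z = 2.576.
Half-width: 2.576 × 0.65 = 1.674.
-6.7 − 1.674 = -8.374; -6.7 + 1.674 = -5.026.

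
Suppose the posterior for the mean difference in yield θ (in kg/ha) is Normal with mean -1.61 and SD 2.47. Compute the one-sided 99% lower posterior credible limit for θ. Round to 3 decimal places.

Need L with P(θ ≥ L) = 0.99: L = -1.61 − z_{0.01}·2.47.
z = 2.326; L = -1.61 − 2.326 × 2.47 = -7.356.

-7.356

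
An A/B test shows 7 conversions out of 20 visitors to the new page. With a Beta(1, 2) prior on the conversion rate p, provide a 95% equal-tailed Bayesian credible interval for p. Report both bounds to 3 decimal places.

[0.172, 0.549]

Posterior: Beta(1+7, 2+13) = Beta(8, 15).
Equal-tailed 95% interval: the 0.025 and 0.975 quantiles of Beta(8, 15).
Posterior mean ≈ 0.348, SD ≈ 0.097; a Normal approximation gives roughly [0.157, 0.538].
Exact: F⁻¹(0.025) = 0.172; F⁻¹(0.975) = 0.549.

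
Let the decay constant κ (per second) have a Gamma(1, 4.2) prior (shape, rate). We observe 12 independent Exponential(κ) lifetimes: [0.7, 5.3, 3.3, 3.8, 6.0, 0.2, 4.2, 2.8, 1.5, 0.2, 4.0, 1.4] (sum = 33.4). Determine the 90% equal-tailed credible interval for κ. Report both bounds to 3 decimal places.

[0.205, 0.517]

Posterior: Gamma(1+12, 4.2+33.4) = Gamma(13, 37.6) (shape, rate).
Equal-tailed 90% interval: Gamma(13, 37.6) quantiles at 0.05 and 0.95.
Posterior mean ≈ 0.346, SD ≈ 0.096; a Normal approximation gives roughly [0.188, 0.503].
Exact: lower = 0.205; upper = 0.517.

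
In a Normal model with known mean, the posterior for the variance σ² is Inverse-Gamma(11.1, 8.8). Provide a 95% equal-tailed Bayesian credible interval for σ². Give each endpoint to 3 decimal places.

Inverse-Gamma(11.1, 8.8) quantiles: F⁻¹(0.025) and F⁻¹(0.975).
Equivalently, 1/σ² ~ Gamma(11.1, rate = 8.8); invert its 0.975 and 0.025 quantiles.
Posterior mean ≈ 0.871, SD ≈ 0.289; a Normal approximation gives roughly [0.305, 1.437].
Exact: lower = 0.475; upper = 1.582.

[0.475, 1.582]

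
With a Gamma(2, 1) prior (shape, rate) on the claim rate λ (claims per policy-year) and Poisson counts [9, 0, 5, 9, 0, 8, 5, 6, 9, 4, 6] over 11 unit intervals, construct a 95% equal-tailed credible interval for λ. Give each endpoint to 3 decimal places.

Posterior: Gamma(2+61, 1+11) = Gamma(63, 12) (shape, rate).
Equal-tailed 95% interval: Gamma(63, 12) quantiles at 0.025 and 0.975.
Posterior mean ≈ 5.250, SD ≈ 0.661; a Normal approximation gives roughly [3.954, 6.546].
Exact: lower = 4.034; upper = 6.623.

[4.034, 6.623]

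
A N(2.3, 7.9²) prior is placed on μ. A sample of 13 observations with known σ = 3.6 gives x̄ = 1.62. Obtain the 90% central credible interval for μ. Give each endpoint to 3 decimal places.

Posterior precision = 1/7.9² + 13/3.6² = 0.0160 + 1.0031 = 1.0191, so posterior SD = 0.9906.
Posterior mean = (2.3/7.9² + 13·1.62/3.6²) / 1.0191 = 1.6307.
Interval: 1.6307 ± 1.645 × 0.9906 → [0.001, 3.260].

[0.001, 3.260]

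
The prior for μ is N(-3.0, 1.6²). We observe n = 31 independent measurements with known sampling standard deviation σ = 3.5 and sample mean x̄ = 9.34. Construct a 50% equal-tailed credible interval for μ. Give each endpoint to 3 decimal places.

Posterior precision = 1/1.6² + 31/3.5² = 0.3906 + 2.5306 = 2.9212, so posterior SD = 0.5851.
Posterior mean = (-3.0/1.6² + 31·9.34/3.5²) / 2.9212 = 7.6899.
Interval: 7.6899 ± 0.674 × 0.5851 → [7.295, 8.085].

[7.295, 8.085]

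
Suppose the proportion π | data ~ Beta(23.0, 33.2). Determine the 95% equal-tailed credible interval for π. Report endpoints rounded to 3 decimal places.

[0.285, 0.539]

Posterior: Beta(23.0, 33.2).
Equal-tailed 95% interval: the 0.025 and 0.975 quantiles of Beta(23.0, 33.2).
Posterior mean ≈ 0.409, SD ≈ 0.065; a Normal approximation gives roughly [0.282, 0.537].
Exact: F⁻¹(0.025) = 0.285; F⁻¹(0.975) = 0.539.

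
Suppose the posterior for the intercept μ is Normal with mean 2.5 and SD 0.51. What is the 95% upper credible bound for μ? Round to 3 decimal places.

3.339

Need U with P(μ ≤ U) = 0.95: U = 2.5 + z_{0.05}·0.51.
z = 1.645; U = 2.5 + 1.645 × 0.51 = 3.339.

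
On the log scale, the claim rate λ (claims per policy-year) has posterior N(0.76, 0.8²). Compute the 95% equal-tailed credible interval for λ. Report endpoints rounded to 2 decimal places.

[0.45, 10.26]

On the log scale the 95% interval is 0.76 ± 1.960 × 0.8 = [-0.8080, 2.3280].
Exponentiate: [e^-0.8080, e^2.3280] = [0.45, 10.26].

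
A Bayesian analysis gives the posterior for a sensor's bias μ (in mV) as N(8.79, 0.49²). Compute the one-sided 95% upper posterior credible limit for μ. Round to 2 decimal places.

Need U with P(μ ≤ U) = 0.95: U = 8.79 + z_{0.05}·0.49.
z = 1.645; U = 8.79 + 1.645 × 0.49 = 9.60.

9.60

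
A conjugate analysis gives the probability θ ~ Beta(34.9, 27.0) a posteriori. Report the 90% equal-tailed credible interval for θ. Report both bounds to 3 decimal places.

[0.460, 0.666]

Posterior: Beta(34.9, 27.0).
Equal-tailed 90% interval: the 0.05 and 0.95 quantiles of Beta(34.9, 27.0).
Posterior mean ≈ 0.564, SD ≈ 0.063; a Normal approximation gives roughly [0.461, 0.667].
Exact: F⁻¹(0.05) = 0.460; F⁻¹(0.95) = 0.666.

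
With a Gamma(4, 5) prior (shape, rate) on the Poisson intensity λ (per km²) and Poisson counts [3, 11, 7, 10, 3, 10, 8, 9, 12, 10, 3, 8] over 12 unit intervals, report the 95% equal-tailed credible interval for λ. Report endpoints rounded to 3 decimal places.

[4.680, 6.961]

Posterior: Gamma(4+94, 5+12) = Gamma(98, 17) (shape, rate).
Equal-tailed 95% interval: Gamma(98, 17) quantiles at 0.025 and 0.975.
Posterior mean ≈ 5.765, SD ≈ 0.582; a Normal approximation gives roughly [4.623, 6.906].
Exact: lower = 4.680; upper = 6.961.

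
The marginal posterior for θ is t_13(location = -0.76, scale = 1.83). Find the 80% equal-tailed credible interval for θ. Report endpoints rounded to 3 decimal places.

The t_13 distribution is symmetric; the 80% interval is -0.76 ± t·1.83 with t_{0.9,13} = 1.350.
Half-width: 1.350 × 1.83 = 2.471.
-0.76 − 2.471 = -3.231; -0.76 + 2.471 = 1.711.

[-3.231, 1.711]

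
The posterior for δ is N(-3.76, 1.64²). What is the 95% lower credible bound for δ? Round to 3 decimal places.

Need L with P(δ ≥ L) = 0.95: L = -3.76 − z_{0.05}·1.64.
z = 1.645; L = -3.76 − 1.645 × 1.64 = -6.458.

-6.458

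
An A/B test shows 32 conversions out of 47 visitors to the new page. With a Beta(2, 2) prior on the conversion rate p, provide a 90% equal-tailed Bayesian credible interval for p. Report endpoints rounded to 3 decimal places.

Posterior: Beta(2+32, 2+15) = Beta(34, 17).
Equal-tailed 90% interval: the 0.05 and 0.95 quantiles of Beta(34, 17).
Posterior mean ≈ 0.667, SD ≈ 0.065; a Normal approximation gives roughly [0.559, 0.774].
Exact: F⁻¹(0.05) = 0.555; F⁻¹(0.95) = 0.770.

[0.555, 0.770]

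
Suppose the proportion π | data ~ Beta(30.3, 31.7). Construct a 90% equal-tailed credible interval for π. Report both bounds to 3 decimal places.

Posterior: Beta(30.3, 31.7).
Equal-tailed 90% interval: the 0.05 and 0.95 quantiles of Beta(30.3, 31.7).
Posterior mean ≈ 0.489, SD ≈ 0.063; a Normal approximation gives roughly [0.385, 0.592].
Exact: F⁻¹(0.05) = 0.385; F⁻¹(0.95) = 0.593.

[0.385, 0.593]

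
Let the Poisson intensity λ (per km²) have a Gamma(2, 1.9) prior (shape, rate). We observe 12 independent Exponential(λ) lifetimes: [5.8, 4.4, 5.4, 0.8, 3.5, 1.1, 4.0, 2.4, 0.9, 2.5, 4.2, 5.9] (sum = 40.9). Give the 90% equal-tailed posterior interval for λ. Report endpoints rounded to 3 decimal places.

[0.198, 0.483]

Posterior: Gamma(2+12, 1.9+40.9) = Gamma(14, 42.8) (shape, rate).
Equal-tailed 90% interval: Gamma(14, 42.8) quantiles at 0.05 and 0.95.
Posterior mean ≈ 0.327, SD ≈ 0.087; a Normal approximation gives roughly [0.183, 0.471].
Exact: lower = 0.198; upper = 0.483.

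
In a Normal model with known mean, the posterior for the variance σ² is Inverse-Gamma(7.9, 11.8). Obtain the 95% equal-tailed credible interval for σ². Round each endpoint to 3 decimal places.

[0.826, 3.482]

Inverse-Gamma(7.9, 11.8) quantiles: F⁻¹(0.025) and F⁻¹(0.975).
Equivalently, 1/σ² ~ Gamma(7.9, rate = 11.8); invert its 0.975 and 0.025 quantiles.
Posterior mean ≈ 1.710, SD ≈ 0.704; a Normal approximation gives roughly [0.330, 3.090].
Exact: lower = 0.826; upper = 3.482.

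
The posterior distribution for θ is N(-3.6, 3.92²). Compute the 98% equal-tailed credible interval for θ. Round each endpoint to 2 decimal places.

[-12.72, 5.52]

The posterior is symmetric, so the 98% equal-tailed interval is θ = -3.6 ± z·3.92 with z = 2.326.
Half-width: 2.326 × 3.92 = 9.12.
-3.6 − 9.12 = -12.72; -3.6 + 9.12 = 5.52.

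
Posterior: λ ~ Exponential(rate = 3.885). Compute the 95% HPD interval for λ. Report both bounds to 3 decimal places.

The exponential density is strictly decreasing on [0, ∞), so the HPD interval is anchored at 0: [0, q] with P(λ ≤ q) = 0.95.
q = −ln(1 − 0.95) / 3.885 = 2.9957 / 3.885 = 0.771.

[0.000, 0.771]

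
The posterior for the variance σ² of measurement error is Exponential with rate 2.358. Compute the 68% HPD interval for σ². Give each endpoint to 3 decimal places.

[0.000, 0.483]

The exponential density is strictly decreasing on [0, ∞), so the HPD interval is anchored at 0: [0, q] with P(σ² ≤ q) = 0.68.
q = −ln(1 − 0.68) / 2.358 = 1.1394 / 2.358 = 0.483.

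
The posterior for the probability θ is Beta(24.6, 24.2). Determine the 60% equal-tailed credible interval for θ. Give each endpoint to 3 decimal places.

[0.444, 0.564]

Posterior: Beta(24.6, 24.2).
Equal-tailed 60% interval: the 0.2 and 0.8 quantiles of Beta(24.6, 24.2).
Posterior mean ≈ 0.504, SD ≈ 0.071; a Normal approximation gives roughly [0.444, 0.564].
Exact: F⁻¹(0.2) = 0.444; F⁻¹(0.8) = 0.564.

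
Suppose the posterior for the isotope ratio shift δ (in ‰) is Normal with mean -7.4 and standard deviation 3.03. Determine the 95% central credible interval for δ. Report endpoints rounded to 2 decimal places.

[-13.34, -1.46]

The posterior is symmetric, so the 95% equal-tailed interval is δ = -7.4 ± z·3.03 with z = 1.960.
Half-width: 1.960 × 3.03 = 5.94.
-7.4 − 5.94 = -13.34; -7.4 + 5.94 = -1.46.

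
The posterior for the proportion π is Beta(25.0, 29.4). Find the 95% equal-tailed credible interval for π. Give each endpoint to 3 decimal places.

[0.330, 0.592]

Posterior: Beta(25.0, 29.4).
Equal-tailed 95% interval: the 0.025 and 0.975 quantiles of Beta(25.0, 29.4).
Posterior mean ≈ 0.460, SD ≈ 0.067; a Normal approximation gives roughly [0.328, 0.591].
Exact: F⁻¹(0.025) = 0.330; F⁻¹(0.975) = 0.592.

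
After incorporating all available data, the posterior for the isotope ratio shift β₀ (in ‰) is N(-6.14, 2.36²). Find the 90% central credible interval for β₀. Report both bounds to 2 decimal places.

[-10.02, -2.26]

The posterior is symmetric, so the 90% equal-tailed interval is β₀ = -6.14 ± z·2.36 with z = 1.645.
Half-width: 1.645 × 2.36 = 3.88.
-6.14 − 3.88 = -10.02; -6.14 + 3.88 = -2.26.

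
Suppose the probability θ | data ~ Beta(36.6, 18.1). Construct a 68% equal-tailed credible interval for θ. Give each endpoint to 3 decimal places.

Posterior: Beta(36.6, 18.1).
Equal-tailed 68% interval: the 0.16 and 0.84 quantiles of Beta(36.6, 18.1).
Posterior mean ≈ 0.669, SD ≈ 0.063; a Normal approximation gives roughly [0.606, 0.732].
Exact: F⁻¹(0.16) = 0.606; F⁻¹(0.84) = 0.732.

[0.606, 0.732]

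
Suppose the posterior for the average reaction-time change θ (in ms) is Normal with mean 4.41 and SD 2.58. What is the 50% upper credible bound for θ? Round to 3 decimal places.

Need U with P(θ ≤ U) = 0.50: U = 4.41 + z_{0.5}·2.58.
z = 0.000; U = 4.41 + 0.000 × 2.58 = 4.410.

4.410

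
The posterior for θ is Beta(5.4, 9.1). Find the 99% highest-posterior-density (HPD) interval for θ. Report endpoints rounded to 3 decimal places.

[0.097, 0.688]

The posterior is unimodal and skewed, so the HPD interval has equal density at both endpoints and is the shortest 99% interval.
Solving f(0.097) = f(0.688) with F(0.688) − F(0.097) = 0.99 gives [0.097, 0.688].
For comparison, the equal-tailed interval is [0.106, 0.700]; the HPD is narrower and shifted toward the mode.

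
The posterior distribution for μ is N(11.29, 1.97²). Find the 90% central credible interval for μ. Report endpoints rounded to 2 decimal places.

The posterior is symmetric, so the 90% equal-tailed interval is μ = 11.29 ± z·1.97 with z = 1.645.
Half-width: 1.645 × 1.97 = 3.24.
11.29 − 3.24 = 8.05; 11.29 + 3.24 = 14.53.

[8.05, 14.53]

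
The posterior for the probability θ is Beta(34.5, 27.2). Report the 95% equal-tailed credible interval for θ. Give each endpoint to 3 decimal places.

[0.435, 0.680]

Posterior: Beta(34.5, 27.2).
Equal-tailed 95% interval: the 0.025 and 0.975 quantiles of Beta(34.5, 27.2).
Posterior mean ≈ 0.559, SD ≈ 0.063; a Normal approximation gives roughly [0.436, 0.682].
Exact: F⁻¹(0.025) = 0.435; F⁻¹(0.975) = 0.680.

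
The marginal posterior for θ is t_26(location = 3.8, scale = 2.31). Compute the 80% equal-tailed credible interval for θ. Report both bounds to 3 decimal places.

[0.762, 6.838]

The t_26 distribution is symmetric; the 80% interval is 3.8 ± t·2.31 with t_{0.9,26} = 1.315.
Half-width: 1.315 × 2.31 = 3.038.
3.8 − 3.038 = 0.762; 3.8 + 3.038 = 6.838.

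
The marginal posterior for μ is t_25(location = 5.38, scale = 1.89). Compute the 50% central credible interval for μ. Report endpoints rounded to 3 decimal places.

The t_25 distribution is symmetric; the 50% interval is 5.38 ± t·1.89 with t_{0.75,25} = 0.684.
Half-width: 0.684 × 1.89 = 1.294.
5.38 − 1.294 = 4.086; 5.38 + 1.294 = 6.674.

[4.086, 6.674]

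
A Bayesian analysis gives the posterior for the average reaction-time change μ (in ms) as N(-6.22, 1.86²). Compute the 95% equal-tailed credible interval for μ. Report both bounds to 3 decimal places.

[-9.866, -2.574]

The posterior is symmetric, so the 95% equal-tailed interval is μ = -6.22 ± z·1.86 with z = 1.960.
Half-width: 1.960 × 1.86 = 3.646.
-6.22 − 3.646 = -9.866; -6.22 + 3.646 = -2.574.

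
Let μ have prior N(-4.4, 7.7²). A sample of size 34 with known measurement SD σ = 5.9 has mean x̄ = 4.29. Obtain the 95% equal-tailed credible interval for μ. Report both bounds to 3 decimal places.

Posterior precision = 1/7.7² + 34/5.9² = 0.0169 + 0.9767 = 0.9936, so posterior SD = 1.0032.
Posterior mean = (-4.4/7.7² + 34·4.29/5.9²) / 0.9936 = 4.1425.
Interval: 4.1425 ± 1.960 × 1.0032 → [2.176, 6.109].

[2.176, 6.109]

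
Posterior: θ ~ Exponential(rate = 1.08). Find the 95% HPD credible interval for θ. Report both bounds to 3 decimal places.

[0.000, 2.774]

The exponential density is strictly decreasing on [0, ∞), so the HPD interval is anchored at 0: [0, q] with P(θ ≤ q) = 0.95.
q = −ln(1 − 0.95) / 1.08 = 2.9957 / 1.08 = 2.774.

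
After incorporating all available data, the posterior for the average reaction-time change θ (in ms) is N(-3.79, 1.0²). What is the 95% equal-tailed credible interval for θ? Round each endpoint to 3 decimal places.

[-5.750, -1.830]

The posterior is symmetric, so the 95% equal-tailed interval is θ = -3.79 ± z·1.0 with z = 1.960.
Half-width: 1.960 × 1.0 = 1.960.
-3.79 − 1.960 = -5.750; -3.79 + 1.960 = -1.830.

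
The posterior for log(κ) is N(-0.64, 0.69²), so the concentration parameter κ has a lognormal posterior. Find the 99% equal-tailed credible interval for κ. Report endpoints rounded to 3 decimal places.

[0.089, 3.118]

On the log scale the 99% interval is -0.64 ± 2.576 × 0.69 = [-2.4173, 1.1373].
Exponentiate: [e^-2.4173, e^1.1373] = [0.089, 3.118].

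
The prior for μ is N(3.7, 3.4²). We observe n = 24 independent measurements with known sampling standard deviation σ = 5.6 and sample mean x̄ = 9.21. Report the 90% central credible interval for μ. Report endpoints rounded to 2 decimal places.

[6.87, 10.43]

Posterior precision = 1/3.4² + 24/5.6² = 0.0865 + 0.7653 = 0.8518, so posterior SD = 1.0835.
Posterior mean = (3.7/3.4² + 24·9.21/5.6²) / 0.8518 = 8.6504.
Interval: 8.6504 ± 1.645 × 1.0835 → [6.87, 10.43].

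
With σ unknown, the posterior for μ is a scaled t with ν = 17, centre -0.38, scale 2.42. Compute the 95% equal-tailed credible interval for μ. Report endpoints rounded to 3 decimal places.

The t_17 distribution is symmetric; the 95% interval is -0.38 ± t·2.42 with t_{0.975,17} = 2.110.
Half-width: 2.110 × 2.42 = 5.106.
-0.38 − 5.106 = -5.486; -0.38 + 5.106 = 4.726.

[-5.486, 4.726]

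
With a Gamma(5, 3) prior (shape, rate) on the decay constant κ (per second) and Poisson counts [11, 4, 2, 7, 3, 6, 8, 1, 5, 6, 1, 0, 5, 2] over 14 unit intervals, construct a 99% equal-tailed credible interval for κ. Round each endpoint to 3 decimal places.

Posterior: Gamma(5+61, 3+14) = Gamma(66, 17) (shape, rate).
Equal-tailed 99% interval: Gamma(66, 17) quantiles at 0.005 and 0.995.
Posterior mean ≈ 3.882, SD ≈ 0.478; a Normal approximation gives roughly [2.651, 5.113].
Exact: lower = 2.762; upper = 5.223.

[2.762, 5.223]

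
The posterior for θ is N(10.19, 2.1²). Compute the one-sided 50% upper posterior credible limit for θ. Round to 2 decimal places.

10.19

Need U with P(θ ≤ U) = 0.50: U = 10.19 + z_{0.5}·2.1.
z = 0.000; U = 10.19 + 0.000 × 2.1 = 10.19.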